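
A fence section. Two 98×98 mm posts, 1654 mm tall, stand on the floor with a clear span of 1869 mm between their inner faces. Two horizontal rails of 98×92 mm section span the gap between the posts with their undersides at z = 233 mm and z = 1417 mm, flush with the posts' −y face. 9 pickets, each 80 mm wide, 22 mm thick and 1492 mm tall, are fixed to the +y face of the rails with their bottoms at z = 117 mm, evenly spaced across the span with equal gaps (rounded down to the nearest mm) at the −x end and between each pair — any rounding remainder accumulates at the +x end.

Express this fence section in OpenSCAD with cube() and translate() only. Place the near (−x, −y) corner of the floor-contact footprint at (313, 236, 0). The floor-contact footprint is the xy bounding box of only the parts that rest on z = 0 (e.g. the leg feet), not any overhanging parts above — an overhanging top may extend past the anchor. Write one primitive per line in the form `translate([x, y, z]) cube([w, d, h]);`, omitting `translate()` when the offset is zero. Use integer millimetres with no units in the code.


translate([313, 236, 0]) cube([98, 98, 1654]);
translate([2280, 236, 0]) cube([98, 98, 1654]);
translate([411, 236, 233]) cube([1869, 98, 92]);
translate([411, 236, 1417]) cube([1869, 98, 92]);
translate([525, 334, 117]) cube([80, 22, 1492]);
translate([719, 334, 117]) cube([80, 22, 1492]);
translate([913, 334, 117]) cube([80, 22, 1492]);
translate([1107, 334, 117]) cube([80, 22, 1492]);
translate([1301, 334, 117]) cube([80, 22, 1492]);
translate([1495, 334, 117]) cube([80, 22, 1492]);
translate([1689, 334, 117]) cube([80, 22, 1492]);
translate([1883, 334, 117]) cube([80, 22, 1492]);
translate([2077, 334, 117]) cube([80, 22, 1492]);


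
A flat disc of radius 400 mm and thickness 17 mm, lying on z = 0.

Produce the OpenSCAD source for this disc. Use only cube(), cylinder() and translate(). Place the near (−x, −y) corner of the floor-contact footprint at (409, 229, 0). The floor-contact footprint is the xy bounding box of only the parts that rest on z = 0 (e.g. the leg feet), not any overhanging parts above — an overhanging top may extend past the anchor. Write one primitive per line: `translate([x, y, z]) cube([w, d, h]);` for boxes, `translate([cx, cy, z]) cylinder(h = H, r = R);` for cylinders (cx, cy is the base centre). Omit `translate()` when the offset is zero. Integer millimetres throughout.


translate([809, 629, 0]) cylinder(h = 17, r = 400);


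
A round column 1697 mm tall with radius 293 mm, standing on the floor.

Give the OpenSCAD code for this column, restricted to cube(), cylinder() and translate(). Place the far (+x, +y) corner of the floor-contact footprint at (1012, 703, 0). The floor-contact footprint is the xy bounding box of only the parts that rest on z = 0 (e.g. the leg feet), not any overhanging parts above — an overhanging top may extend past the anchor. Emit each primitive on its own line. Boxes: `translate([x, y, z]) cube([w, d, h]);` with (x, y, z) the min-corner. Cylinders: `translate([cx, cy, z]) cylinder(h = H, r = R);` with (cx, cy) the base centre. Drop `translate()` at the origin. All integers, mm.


translate([719, 410, 0]) cylinder(h = 1697, r = 293);


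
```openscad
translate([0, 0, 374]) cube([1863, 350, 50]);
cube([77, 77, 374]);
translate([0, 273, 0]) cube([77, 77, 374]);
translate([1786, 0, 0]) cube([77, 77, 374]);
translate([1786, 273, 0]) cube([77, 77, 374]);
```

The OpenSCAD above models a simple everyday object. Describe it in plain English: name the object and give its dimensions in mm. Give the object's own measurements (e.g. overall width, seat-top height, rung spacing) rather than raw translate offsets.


A bench: a 1863×350 mm seat slab, 50 mm thick, top at z = 424 mm, on four 77×77 mm square legs flush with the seat corners and standing on z = 0.


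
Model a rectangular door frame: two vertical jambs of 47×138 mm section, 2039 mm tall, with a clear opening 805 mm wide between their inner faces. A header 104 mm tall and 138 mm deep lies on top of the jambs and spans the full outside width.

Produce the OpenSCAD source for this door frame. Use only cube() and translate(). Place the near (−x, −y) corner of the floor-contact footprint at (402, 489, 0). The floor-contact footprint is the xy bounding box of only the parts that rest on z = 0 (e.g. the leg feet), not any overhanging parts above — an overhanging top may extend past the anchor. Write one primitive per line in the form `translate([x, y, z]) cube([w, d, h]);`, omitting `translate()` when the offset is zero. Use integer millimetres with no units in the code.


translate([402, 489, 0]) cube([47, 138, 2039]);
translate([1254, 489, 0]) cube([47, 138, 2039]);
translate([402, 489, 2039]) cube([899, 138, 104]);


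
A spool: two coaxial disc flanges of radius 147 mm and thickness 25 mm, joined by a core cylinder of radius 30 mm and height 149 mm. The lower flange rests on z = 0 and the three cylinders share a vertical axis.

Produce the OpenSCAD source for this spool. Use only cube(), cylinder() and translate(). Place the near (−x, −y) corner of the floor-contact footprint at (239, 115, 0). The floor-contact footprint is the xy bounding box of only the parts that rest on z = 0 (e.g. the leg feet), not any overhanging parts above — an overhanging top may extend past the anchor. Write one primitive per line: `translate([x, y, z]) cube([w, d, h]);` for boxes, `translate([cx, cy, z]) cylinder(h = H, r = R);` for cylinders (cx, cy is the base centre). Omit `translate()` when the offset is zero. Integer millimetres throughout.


translate([386, 262, 0]) cylinder(h = 25, r = 147);
translate([386, 262, 25]) cylinder(h = 149, r = 30);
translate([386, 262, 174]) cylinder(h = 25, r = 147);


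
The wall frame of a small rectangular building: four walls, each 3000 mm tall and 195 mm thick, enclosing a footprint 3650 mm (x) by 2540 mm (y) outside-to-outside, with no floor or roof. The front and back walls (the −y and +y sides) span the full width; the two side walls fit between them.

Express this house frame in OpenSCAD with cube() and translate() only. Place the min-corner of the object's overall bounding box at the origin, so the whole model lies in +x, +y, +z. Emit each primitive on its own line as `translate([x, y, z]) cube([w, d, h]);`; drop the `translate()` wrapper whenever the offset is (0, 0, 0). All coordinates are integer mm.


cube([3650, 195, 3000]);
translate([0, 2345, 0]) cube([3650, 195, 3000]);
translate([0, 195, 0]) cube([195, 2150, 3000]);
translate([3455, 195, 0]) cube([195, 2150, 3000]);


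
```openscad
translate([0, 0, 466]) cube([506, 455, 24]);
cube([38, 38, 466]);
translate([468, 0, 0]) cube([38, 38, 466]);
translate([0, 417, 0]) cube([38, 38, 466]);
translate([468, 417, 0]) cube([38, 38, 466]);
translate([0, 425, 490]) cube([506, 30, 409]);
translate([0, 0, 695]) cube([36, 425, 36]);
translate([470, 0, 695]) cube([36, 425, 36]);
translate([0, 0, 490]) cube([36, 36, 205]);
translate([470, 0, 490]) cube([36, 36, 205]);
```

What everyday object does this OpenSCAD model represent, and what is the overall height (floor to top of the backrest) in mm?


A chair. The overall height is 899 mm.

A slab on four corner posts with a tall panel at the back — a chair. The seat slab sits at z = 466 with thickness 24, and the 409 mm backrest starts at the seat top, so the overall height is 466 + 24 + 409 = 899 mm.


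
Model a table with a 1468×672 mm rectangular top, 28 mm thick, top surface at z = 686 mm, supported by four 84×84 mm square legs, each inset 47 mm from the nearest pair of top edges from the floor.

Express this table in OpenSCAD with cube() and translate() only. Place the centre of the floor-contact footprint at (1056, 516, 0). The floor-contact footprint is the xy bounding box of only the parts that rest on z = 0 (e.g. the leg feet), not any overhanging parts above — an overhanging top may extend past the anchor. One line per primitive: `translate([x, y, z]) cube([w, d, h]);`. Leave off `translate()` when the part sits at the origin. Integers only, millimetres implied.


translate([322, 180, 658]) cube([1468, 672, 28]);
translate([369, 227, 0]) cube([84, 84, 658]);
translate([1659, 227, 0]) cube([84, 84, 658]);
translate([369, 721, 0]) cube([84, 84, 658]);
translate([1659, 721, 0]) cube([84, 84, 658]);


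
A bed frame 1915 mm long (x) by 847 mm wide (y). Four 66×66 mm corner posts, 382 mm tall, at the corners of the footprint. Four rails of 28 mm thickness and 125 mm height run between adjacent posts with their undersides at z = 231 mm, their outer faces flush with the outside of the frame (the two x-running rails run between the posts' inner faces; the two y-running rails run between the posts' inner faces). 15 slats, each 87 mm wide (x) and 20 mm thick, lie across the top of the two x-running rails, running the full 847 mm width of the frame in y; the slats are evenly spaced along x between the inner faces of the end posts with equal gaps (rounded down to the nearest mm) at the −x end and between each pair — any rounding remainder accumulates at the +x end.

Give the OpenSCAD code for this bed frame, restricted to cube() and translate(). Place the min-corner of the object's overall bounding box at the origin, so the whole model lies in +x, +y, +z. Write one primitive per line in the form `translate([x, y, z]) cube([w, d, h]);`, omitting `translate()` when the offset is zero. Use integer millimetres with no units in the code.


cube([66, 66, 382]);
translate([0, 781, 0]) cube([66, 66, 382]);
translate([1849, 0, 0]) cube([66, 66, 382]);
translate([1849, 781, 0]) cube([66, 66, 382]);
translate([66, 0, 231]) cube([1783, 28, 125]);
translate([66, 819, 231]) cube([1783, 28, 125]);
translate([0, 66, 231]) cube([28, 715, 125]);
translate([1887, 66, 231]) cube([28, 715, 125]);
translate([95, 0, 356]) cube([87, 847, 20]);
translate([211, 0, 356]) cube([87, 847, 20]);
translate([327, 0, 356]) cube([87, 847, 20]);
translate([443, 0, 356]) cube([87, 847, 20]);
translate([559, 0, 356]) cube([87, 847, 20]);
translate([675, 0, 356]) cube([87, 847, 20]);
translate([791, 0, 356]) cube([87, 847, 20]);
translate([907, 0, 356]) cube([87, 847, 20]);
translate([1023, 0, 356]) cube([87, 847, 20]);
translate([1139, 0, 356]) cube([87, 847, 20]);
translate([1255, 0, 356]) cube([87, 847, 20]);
translate([1371, 0, 356]) cube([87, 847, 20]);
translate([1487, 0, 356]) cube([87, 847, 20]);
translate([1603, 0, 356]) cube([87, 847, 20]);
translate([1719, 0, 356]) cube([87, 847, 20]);


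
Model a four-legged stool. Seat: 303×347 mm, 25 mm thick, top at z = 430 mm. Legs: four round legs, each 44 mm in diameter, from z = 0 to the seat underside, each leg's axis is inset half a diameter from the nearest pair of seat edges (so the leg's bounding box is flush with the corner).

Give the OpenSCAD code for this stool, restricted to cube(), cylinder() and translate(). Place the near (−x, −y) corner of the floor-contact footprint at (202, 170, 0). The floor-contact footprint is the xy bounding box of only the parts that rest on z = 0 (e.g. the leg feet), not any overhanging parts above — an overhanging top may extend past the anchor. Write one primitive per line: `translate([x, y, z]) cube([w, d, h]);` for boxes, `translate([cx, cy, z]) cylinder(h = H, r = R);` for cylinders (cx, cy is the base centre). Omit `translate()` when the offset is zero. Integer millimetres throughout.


// leg_h = 430 - 25 = 405
translate([202, 170, 405]) cube([303, 347, 25]);
translate([224, 192, 0]) cylinder(h = 405, r = 22);
translate([483, 192, 0]) cylinder(h = 405, r = 22);
translate([224, 495, 0]) cylinder(h = 405, r = 22);
translate([483, 495, 0]) cylinder(h = 405, r = 22);


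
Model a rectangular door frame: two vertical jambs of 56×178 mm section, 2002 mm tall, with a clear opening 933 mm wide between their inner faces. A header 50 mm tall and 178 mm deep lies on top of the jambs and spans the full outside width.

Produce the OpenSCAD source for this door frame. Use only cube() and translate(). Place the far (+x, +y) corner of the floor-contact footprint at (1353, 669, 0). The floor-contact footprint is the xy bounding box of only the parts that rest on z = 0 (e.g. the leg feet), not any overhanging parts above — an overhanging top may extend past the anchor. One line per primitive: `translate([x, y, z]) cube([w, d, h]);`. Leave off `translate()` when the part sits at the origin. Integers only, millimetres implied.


translate([308, 491, 0]) cube([56, 178, 2002]);
translate([1297, 491, 0]) cube([56, 178, 2002]);
translate([308, 491, 2002]) cube([1045, 178, 50]);


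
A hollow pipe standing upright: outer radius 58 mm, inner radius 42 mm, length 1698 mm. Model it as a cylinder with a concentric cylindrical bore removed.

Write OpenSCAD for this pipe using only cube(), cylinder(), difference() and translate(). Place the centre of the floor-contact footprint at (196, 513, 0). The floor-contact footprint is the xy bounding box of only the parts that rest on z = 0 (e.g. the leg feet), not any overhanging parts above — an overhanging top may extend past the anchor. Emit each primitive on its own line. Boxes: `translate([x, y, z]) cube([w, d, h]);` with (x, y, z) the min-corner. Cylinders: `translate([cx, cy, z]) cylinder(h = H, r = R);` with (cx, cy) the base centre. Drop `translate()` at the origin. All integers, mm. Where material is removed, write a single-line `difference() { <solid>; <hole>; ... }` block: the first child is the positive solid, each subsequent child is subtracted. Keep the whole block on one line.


difference() { translate([196, 513, 0]) cylinder(h = 1698, r = 58); translate([196, 513, 0]) cylinder(h = 1698, r = 42); }


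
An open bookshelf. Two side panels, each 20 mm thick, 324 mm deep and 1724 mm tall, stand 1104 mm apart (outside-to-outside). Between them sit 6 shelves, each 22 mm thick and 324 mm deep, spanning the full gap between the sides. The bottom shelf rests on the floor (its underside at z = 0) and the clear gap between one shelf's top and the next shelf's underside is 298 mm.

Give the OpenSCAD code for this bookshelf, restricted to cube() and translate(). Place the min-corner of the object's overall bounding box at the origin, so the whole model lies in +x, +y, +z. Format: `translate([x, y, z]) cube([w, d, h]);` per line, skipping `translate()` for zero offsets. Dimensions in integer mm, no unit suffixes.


cube([20, 324, 1724]);
translate([1084, 0, 0]) cube([20, 324, 1724]);
translate([20, 0, 0]) cube([1064, 324, 22]);
translate([20, 0, 320]) cube([1064, 324, 22]);
translate([20, 0, 640]) cube([1064, 324, 22]);
translate([20, 0, 960]) cube([1064, 324, 22]);
translate([20, 0, 1280]) cube([1064, 324, 22]);
translate([20, 0, 1600]) cube([1064, 324, 22]);


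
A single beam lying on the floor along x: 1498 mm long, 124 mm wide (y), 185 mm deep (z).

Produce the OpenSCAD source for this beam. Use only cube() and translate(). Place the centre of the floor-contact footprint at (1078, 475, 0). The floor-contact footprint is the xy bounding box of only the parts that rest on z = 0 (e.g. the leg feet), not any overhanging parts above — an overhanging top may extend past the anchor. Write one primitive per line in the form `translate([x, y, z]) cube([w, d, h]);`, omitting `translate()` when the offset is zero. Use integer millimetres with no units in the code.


translate([329, 413, 0]) cube([1498, 124, 185]);


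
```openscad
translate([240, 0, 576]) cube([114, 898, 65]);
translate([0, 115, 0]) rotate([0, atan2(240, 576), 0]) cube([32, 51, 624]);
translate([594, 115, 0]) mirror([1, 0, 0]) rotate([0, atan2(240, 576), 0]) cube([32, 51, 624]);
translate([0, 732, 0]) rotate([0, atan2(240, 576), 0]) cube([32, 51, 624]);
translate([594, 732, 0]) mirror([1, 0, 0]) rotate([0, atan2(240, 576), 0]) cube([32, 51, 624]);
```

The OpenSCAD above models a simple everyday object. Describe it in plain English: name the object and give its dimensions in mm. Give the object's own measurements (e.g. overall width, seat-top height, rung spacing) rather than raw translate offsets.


A sawhorse. A 114×898×65 mm beam (x, y, z) sits on two A-frame leg pairs. Each pair is two raked legs of 32×51 mm section (51 mm along y) splaying symmetrically in x. Each leg rises 576 mm vertically over 240 mm of horizontal reach and is 624 mm long along its own axis. Every leg's outer bottom edge rests on the floor and its outer top edge meets a bottom edge of the beam — the left legs (tilting toward +x) meet the beam's −x bottom edge, the right legs (their mirror images, tilting toward −x) meet its +x bottom edge — so the leg tops tuck under the beam, the beam's underside is 576 mm above the floor, and the feet are 594 mm apart outside-to-outside with the beam centred between them. The two leg pairs are set in 115 mm from either end of the beam.


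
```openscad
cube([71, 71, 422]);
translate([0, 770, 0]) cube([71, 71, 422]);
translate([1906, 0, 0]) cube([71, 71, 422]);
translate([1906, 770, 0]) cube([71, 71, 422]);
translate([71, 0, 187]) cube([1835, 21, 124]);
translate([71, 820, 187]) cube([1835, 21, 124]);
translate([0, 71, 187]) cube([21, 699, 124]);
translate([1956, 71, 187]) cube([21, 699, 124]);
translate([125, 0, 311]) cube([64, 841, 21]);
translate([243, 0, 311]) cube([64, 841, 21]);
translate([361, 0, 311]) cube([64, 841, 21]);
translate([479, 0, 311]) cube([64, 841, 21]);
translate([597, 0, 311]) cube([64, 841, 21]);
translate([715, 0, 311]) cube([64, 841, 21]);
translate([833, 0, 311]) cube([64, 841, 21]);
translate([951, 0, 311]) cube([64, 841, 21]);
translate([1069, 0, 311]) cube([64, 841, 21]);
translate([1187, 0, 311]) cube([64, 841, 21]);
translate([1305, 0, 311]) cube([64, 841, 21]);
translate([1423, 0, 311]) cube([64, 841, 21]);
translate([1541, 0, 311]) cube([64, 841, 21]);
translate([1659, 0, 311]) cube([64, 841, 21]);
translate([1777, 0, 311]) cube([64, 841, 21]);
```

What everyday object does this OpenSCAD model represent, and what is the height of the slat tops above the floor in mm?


A bed frame. The slat-top height is 332 mm.

Four posts, four rails, and a row of slats — a bed frame. Slats sit on the rails at z = 187 + 124 = 311; with slat thickness 21, the top is 332 mm.


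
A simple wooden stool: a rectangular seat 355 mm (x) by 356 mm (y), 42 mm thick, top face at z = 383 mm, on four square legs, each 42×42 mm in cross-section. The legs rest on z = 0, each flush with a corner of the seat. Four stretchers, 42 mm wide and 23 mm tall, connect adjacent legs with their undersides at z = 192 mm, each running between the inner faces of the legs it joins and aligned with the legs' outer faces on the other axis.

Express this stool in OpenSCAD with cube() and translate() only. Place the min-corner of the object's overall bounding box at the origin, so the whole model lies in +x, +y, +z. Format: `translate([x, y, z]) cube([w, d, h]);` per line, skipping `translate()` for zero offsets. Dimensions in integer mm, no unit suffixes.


translate([0, 0, 341]) cube([355, 356, 42]);
cube([42, 42, 341]);
translate([313, 0, 0]) cube([42, 42, 341]);
translate([0, 314, 0]) cube([42, 42, 341]);
translate([313, 314, 0]) cube([42, 42, 341]);
translate([42, 0, 192]) cube([271, 42, 23]);
translate([42, 314, 192]) cube([271, 42, 23]);
translate([0, 42, 192]) cube([42, 272, 23]);
translate([313, 42, 192]) cube([42, 272, 23]);


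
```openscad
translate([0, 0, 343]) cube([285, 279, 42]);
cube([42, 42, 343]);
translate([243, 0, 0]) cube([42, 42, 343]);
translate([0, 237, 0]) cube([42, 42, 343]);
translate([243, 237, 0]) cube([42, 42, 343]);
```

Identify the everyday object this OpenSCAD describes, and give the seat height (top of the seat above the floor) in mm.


A stool. The seat height is 385 mm.

A 285×279×42 slab at z = 343 on four corner posts — a stool. The seat top is 343 + 42 = 385 mm.


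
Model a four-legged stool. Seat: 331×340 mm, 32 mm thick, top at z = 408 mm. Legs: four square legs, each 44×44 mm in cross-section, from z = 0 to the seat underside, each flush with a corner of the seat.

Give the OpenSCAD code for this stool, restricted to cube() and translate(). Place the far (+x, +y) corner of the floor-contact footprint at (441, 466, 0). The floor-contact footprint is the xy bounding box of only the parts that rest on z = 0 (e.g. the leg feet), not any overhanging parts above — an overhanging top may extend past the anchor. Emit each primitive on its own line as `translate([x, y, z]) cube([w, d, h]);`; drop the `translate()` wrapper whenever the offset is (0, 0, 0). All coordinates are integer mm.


translate([110, 126, 376]) cube([331, 340, 32]);
translate([110, 126, 0]) cube([44, 44, 376]);
translate([397, 126, 0]) cube([44, 44, 376]);
translate([110, 422, 0]) cube([44, 44, 376]);
translate([397, 422, 0]) cube([44, 44, 376]);


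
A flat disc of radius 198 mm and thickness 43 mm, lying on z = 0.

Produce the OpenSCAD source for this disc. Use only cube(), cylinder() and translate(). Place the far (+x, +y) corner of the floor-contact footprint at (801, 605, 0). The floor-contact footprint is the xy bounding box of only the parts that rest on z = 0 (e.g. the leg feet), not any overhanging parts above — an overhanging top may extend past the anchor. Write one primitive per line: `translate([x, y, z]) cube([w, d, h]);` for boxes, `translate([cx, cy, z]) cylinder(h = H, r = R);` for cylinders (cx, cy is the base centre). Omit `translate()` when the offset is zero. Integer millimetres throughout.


translate([603, 407, 0]) cylinder(h = 43, r = 198);


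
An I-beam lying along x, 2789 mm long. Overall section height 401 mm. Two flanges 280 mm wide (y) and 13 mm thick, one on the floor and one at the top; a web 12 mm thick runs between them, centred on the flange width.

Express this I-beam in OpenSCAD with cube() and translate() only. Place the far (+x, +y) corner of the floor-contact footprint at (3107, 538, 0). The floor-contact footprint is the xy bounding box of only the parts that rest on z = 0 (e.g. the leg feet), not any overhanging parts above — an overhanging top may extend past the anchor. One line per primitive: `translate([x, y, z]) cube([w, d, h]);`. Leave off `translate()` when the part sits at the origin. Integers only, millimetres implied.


translate([318, 258, 0]) cube([2789, 280, 13]);
translate([318, 392, 13]) cube([2789, 12, 375]);
translate([318, 258, 388]) cube([2789, 280, 13]);


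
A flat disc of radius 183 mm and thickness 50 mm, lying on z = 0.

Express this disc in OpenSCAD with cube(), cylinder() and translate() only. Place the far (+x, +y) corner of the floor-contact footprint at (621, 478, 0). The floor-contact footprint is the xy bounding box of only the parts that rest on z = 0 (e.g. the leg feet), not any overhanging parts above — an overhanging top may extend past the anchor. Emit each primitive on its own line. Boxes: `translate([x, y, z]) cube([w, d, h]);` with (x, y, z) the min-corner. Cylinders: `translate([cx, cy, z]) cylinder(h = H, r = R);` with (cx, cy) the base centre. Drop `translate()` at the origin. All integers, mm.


translate([438, 295, 0]) cylinder(h = 50, r = 183);


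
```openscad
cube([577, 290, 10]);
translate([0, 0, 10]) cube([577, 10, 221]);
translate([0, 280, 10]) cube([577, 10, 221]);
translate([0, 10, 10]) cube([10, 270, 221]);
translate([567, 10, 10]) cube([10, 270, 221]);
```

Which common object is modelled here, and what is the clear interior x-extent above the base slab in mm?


An open box. The internal width is 557 mm.

A 577×290 base slab with four walls standing on it — an open box. The base is 577 mm wide and the walls are 10 mm thick, so the internal width is 577 − 2 × 10 = 557 mm.


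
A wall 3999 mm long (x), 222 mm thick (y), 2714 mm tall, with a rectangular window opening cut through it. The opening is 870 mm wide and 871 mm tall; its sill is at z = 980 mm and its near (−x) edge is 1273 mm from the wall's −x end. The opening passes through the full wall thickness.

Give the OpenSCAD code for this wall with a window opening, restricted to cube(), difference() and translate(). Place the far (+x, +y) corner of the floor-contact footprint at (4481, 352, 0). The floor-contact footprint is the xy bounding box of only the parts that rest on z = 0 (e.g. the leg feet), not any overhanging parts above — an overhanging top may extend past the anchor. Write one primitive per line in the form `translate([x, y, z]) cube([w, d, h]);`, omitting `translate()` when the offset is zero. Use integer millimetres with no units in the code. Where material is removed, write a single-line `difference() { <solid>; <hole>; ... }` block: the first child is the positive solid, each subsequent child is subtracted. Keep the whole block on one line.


difference() { translate([482, 130, 0]) cube([3999, 222, 2714]); translate([1755, 130, 980]) cube([870, 222, 871]); }


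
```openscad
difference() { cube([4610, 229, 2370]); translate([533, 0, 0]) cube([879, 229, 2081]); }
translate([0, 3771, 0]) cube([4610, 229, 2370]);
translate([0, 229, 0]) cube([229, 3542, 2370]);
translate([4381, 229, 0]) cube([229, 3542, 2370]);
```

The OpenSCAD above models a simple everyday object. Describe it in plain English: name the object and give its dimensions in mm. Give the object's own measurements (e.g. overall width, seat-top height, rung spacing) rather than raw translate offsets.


A single room: four walls, each 2370 mm tall and 229 mm thick, enclosing an outside footprint 4610×4000 mm (x × y), no floor or roof. The front and back walls (−y and +y sides) run the full x-width; the side walls fit between their inner faces. A door opening 879 mm wide and 2081 mm tall is cut through the front wall from the floor up, its −x edge 533 mm from the wall's −x end.


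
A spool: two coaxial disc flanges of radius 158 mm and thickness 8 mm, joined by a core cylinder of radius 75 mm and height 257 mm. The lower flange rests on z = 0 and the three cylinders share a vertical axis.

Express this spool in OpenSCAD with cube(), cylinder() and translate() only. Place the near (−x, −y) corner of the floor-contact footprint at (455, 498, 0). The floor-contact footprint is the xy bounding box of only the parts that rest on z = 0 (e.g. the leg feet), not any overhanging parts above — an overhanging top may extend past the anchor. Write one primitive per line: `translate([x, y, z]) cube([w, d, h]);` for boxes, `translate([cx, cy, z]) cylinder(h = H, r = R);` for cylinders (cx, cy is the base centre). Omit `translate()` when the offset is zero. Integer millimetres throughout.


translate([613, 656, 0]) cylinder(h = 8, r = 158);
translate([613, 656, 8]) cylinder(h = 257, r = 75);
translate([613, 656, 265]) cylinder(h = 8, r = 158);


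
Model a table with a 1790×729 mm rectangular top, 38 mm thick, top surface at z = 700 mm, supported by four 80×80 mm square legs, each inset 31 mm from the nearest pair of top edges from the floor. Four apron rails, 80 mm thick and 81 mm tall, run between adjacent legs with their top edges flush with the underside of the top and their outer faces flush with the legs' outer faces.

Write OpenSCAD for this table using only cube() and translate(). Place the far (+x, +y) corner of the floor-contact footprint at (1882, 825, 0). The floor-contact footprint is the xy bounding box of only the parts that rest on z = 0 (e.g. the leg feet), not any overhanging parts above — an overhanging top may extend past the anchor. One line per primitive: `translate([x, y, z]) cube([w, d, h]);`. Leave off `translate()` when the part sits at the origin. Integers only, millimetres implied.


translate([123, 127, 662]) cube([1790, 729, 38]);
translate([154, 158, 0]) cube([80, 80, 662]);
translate([1802, 158, 0]) cube([80, 80, 662]);
translate([154, 745, 0]) cube([80, 80, 662]);
translate([1802, 745, 0]) cube([80, 80, 662]);
translate([234, 158, 581]) cube([1568, 80, 81]);
translate([234, 745, 581]) cube([1568, 80, 81]);
translate([154, 238, 581]) cube([80, 507, 81]);
translate([1802, 238, 581]) cube([80, 507, 81]);


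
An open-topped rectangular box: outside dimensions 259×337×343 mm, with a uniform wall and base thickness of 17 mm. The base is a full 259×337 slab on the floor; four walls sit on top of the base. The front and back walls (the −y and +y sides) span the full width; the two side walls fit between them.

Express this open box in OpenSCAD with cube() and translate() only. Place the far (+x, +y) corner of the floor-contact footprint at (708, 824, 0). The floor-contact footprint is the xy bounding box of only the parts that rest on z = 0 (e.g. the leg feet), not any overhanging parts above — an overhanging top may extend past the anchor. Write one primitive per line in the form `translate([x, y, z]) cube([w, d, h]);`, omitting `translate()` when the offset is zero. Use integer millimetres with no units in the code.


translate([449, 487, 0]) cube([259, 337, 17]);
translate([449, 487, 17]) cube([259, 17, 326]);
translate([449, 807, 17]) cube([259, 17, 326]);
translate([449, 504, 17]) cube([17, 303, 326]);
translate([691, 504, 17]) cube([17, 303, 326]);


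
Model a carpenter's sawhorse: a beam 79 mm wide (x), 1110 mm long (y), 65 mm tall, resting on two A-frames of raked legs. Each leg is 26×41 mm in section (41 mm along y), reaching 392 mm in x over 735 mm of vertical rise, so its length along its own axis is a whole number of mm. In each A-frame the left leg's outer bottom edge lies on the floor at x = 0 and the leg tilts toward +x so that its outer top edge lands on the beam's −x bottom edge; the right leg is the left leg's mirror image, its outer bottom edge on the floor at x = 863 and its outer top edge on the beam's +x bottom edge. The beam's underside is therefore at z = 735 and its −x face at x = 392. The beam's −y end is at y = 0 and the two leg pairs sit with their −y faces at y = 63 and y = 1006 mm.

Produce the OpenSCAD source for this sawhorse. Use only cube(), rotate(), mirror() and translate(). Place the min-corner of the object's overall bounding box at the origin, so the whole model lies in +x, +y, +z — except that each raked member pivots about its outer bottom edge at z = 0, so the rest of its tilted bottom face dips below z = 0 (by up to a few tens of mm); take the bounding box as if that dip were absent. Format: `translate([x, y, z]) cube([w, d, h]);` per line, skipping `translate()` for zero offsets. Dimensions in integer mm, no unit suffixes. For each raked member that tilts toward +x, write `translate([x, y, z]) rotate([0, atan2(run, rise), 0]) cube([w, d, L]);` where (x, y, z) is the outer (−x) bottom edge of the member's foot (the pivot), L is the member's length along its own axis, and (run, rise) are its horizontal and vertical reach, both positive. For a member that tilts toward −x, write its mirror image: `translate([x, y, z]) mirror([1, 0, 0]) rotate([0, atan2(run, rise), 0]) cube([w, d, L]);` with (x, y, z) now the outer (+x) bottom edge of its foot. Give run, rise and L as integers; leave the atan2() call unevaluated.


translate([392, 0, 735]) cube([79, 1110, 65]);
translate([0, 63, 0]) rotate([0, atan2(392, 735), 0]) cube([26, 41, 833]);
translate([863, 63, 0]) mirror([1, 0, 0]) rotate([0, atan2(392, 735), 0]) cube([26, 41, 833]);
translate([0, 1006, 0]) rotate([0, atan2(392, 735), 0]) cube([26, 41, 833]);
translate([863, 1006, 0]) mirror([1, 0, 0]) rotate([0, atan2(392, 735), 0]) cube([26, 41, 833]);


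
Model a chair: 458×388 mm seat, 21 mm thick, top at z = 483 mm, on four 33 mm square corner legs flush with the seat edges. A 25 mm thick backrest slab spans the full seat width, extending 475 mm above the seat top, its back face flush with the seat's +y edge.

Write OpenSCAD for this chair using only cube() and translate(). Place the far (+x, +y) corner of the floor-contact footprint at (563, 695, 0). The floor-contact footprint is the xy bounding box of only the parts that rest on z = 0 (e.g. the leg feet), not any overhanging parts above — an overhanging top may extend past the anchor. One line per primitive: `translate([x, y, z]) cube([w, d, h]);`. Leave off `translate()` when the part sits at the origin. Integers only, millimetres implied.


translate([105, 307, 462]) cube([458, 388, 21]);
translate([105, 307, 0]) cube([33, 33, 462]);
translate([530, 307, 0]) cube([33, 33, 462]);
translate([105, 662, 0]) cube([33, 33, 462]);
translate([530, 662, 0]) cube([33, 33, 462]);
translate([105, 670, 483]) cube([458, 25, 475]);


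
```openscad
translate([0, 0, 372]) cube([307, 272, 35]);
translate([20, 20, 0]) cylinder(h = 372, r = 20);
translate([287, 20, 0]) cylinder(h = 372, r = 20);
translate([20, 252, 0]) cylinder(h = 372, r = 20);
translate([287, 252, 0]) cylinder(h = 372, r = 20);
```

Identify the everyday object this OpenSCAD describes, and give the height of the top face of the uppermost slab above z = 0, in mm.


A stool. The seat height is 407 mm.

A 307×272×35 slab at z = 372 on four corner cylinders — a stool. The seat top is 372 + 35 = 407 mm.


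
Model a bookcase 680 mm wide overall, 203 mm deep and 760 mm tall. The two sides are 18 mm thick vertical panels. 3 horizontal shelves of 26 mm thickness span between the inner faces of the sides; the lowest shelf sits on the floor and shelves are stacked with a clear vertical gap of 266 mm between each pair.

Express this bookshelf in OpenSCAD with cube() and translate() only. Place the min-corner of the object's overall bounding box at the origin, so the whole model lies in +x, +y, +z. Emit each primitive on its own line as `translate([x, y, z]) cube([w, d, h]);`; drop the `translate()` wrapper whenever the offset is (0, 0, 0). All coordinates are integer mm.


cube([18, 203, 760]);
translate([662, 0, 0]) cube([18, 203, 760]);
translate([18, 0, 0]) cube([644, 203, 26]);
translate([18, 0, 292]) cube([644, 203, 26]);
translate([18, 0, 584]) cube([644, 203, 26]);


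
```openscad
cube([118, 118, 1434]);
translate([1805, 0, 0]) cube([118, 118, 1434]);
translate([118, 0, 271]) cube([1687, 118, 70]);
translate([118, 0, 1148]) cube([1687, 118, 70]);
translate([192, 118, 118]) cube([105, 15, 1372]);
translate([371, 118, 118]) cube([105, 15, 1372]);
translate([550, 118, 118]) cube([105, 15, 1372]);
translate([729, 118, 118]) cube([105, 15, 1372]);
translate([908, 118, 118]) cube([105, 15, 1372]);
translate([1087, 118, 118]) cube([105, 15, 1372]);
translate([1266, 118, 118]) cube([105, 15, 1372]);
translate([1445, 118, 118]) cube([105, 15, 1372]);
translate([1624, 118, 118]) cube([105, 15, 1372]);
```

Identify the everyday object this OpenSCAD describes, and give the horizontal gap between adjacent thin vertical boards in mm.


A fence section. The picket gap is 74 mm.

Two posts, two rails, 9 pickets — a fence section. Span 1687 mm holds 9 pickets of 105 mm with 10 equal gaps: ⌊(1687 − 9·105) / 10⌋ = 74 mm.


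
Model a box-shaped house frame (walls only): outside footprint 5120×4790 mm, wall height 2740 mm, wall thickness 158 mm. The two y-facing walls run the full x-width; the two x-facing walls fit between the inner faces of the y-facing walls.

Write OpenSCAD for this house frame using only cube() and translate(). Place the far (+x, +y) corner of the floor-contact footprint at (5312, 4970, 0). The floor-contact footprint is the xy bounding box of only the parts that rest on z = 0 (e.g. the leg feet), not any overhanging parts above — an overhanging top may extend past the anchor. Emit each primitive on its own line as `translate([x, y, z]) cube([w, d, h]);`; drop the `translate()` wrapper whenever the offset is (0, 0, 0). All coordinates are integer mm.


translate([192, 180, 0]) cube([5120, 158, 2740]);
translate([192, 4812, 0]) cube([5120, 158, 2740]);
translate([192, 338, 0]) cube([158, 4474, 2740]);
translate([5154, 338, 0]) cube([158, 4474, 2740]);


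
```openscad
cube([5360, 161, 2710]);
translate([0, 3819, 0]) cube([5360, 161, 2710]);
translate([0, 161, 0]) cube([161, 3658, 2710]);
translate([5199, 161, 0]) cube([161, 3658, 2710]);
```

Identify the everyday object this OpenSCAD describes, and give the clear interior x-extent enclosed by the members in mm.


A house (or room) frame. The interior width is 5038 mm.

Four 2710 mm walls enclosing a rectangle with no floor or roof — a room or house frame. Outside width is 5360 mm and wall thickness is 161 mm, so the interior width is 5360 − 2 × 161 = 5038 mm.


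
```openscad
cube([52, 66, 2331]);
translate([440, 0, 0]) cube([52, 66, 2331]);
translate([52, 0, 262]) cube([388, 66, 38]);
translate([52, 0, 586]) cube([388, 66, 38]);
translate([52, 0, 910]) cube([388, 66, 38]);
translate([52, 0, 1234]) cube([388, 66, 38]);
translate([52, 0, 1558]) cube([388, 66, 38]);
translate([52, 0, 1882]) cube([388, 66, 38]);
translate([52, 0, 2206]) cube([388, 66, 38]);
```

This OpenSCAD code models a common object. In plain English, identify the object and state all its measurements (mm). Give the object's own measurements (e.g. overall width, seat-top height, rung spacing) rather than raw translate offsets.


A straight ladder. Two 52×66 mm vertical rails, 2331 mm tall, stand 492 mm apart (outside-to-outside) with their front faces coplanar on the −y side. 7 rungs, each 66 mm deep and 38 mm tall, span between the inner faces of the rails, front faces flush with the rails. The lowest rung's underside is at z = 262 mm and rungs are spaced 324 mm apart (underside to underside).


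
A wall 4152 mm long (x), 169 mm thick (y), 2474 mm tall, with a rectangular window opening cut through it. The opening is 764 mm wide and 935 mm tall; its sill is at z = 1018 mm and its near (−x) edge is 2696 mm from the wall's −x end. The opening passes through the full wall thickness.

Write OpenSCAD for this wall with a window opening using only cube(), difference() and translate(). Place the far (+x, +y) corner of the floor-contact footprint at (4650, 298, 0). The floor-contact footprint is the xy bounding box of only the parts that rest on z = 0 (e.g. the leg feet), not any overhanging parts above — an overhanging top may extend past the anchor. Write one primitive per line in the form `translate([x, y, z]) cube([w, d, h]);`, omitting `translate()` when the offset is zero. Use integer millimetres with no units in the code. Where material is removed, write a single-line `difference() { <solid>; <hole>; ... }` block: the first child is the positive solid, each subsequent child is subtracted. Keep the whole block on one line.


difference() { translate([498, 129, 0]) cube([4152, 169, 2474]); translate([3194, 129, 1018]) cube([764, 169, 935]); }


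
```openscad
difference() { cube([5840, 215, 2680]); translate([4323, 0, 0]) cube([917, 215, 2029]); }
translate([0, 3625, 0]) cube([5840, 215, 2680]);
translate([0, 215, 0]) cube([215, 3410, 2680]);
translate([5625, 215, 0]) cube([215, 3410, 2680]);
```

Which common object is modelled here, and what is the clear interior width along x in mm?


A single room. The interior width is 5410 mm.

Four walls enclosing a rectangle with a door in the front wall — a room. Outside width 5840 minus two 215 mm walls gives 5410 mm.


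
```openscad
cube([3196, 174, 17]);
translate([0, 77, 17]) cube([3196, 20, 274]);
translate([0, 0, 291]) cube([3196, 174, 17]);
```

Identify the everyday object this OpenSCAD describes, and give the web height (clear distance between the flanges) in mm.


An I-beam. The web height is 274 mm.

Two wide flanges with a thin centred web — an I-beam. Overall 308 mm minus two 17 mm flanges gives a web of 308 − 2·17 = 274 mm.


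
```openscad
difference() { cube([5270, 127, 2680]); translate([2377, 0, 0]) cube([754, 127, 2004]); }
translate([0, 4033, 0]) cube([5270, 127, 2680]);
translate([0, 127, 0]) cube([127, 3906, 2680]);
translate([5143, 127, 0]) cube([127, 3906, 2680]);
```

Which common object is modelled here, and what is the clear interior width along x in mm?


A single room. The interior width is 5016 mm.

Four walls enclosing a rectangle with a door in the front wall — a room. Outside width 5270 minus two 127 mm walls gives 5016 mm.


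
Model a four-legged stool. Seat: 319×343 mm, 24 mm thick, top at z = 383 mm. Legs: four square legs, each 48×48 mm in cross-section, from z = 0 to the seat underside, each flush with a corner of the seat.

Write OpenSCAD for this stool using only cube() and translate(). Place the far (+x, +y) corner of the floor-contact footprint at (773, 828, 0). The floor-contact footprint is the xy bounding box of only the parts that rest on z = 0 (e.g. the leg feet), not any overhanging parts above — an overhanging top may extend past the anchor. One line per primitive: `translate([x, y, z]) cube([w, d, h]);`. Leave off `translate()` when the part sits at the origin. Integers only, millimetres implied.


translate([454, 485, 359]) cube([319, 343, 24]);
translate([454, 485, 0]) cube([48, 48, 359]);
translate([725, 485, 0]) cube([48, 48, 359]);
translate([454, 780, 0]) cube([48, 48, 359]);
translate([725, 780, 0]) cube([48, 48, 359]);
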